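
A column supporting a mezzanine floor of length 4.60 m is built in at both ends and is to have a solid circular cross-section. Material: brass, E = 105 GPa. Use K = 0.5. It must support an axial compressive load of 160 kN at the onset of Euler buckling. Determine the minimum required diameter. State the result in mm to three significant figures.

d ≈ 63.9 mm

L_e = K·L = 0.5 × 4.60 = 2.300 m
Required I = P_cr·L_e²/(π²E) = 1.600×10^5 × 2.300² / (π² × 1.05×10^11) = 8.167×10^-7 m⁴
I_req = 8.167×10^5 mm⁴
Solid circle: I = πd⁴/64  ⇒  d = (64I/π)^(1/4) = (64×8.167×10^5/π)^(1/4) = 63.9 mm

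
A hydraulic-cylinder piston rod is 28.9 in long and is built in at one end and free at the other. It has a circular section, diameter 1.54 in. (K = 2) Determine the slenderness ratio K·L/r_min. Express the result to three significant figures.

For a solid circle r = d/4 = 1.54/4 = 0.3850 in
L_e = K·L = 2 × 28.9 = 57.80 in
λ = L_e / r_min = 57.800 / 0.3850 = 150

λ ≈ 150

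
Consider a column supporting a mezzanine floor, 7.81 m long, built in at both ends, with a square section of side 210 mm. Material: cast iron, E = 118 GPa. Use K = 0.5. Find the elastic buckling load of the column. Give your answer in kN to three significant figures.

I = a⁴/12 = 210⁴/12 = 1.621×10^8 mm⁴
I = 1.621×10^8 mm⁴ = 1.621×10^-4 m⁴
Effective length L_e = K·L = 0.5 × 7.81 = 3.905 m
P_cr = π²EI / L_e² = π² × 118×10⁹ × 1.621×10^-4 / 3.905² = 1.238×10^7 N

P_cr ≈ 12400 kN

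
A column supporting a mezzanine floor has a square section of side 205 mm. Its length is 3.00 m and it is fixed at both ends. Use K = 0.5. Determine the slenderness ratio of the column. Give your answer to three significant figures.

λ ≈ 25.3

For a square r = a/√12 = 205/√12 = 59.18 mm
L_e = K·L = 0.5 × 3.00 m = 1.500 m = 1500.0 mm
λ = L_e / r_min = 1500.0 / 59.18 = 25.3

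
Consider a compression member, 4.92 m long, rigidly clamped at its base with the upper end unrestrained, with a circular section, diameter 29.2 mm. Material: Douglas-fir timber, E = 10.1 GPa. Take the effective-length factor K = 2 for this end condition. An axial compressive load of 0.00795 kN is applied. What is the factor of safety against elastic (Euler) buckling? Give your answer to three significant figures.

n ≈ 4.62

I = πd⁴/64 = π×29.2⁴/64 = 3.569×10^4 mm⁴
I = 3.569×10^4 mm⁴ = 3.569×10^-8 m⁴
Effective length L_e = K·L = 2 × 4.92 = 9.840 m
P_cr = π²EI / L_e² = π² × 10.1×10⁹ × 3.569×10^-8 / 9.840² = 36.74 N
Factor of safety n = P_cr / P = 0.036739 / 0.00795 = 4.62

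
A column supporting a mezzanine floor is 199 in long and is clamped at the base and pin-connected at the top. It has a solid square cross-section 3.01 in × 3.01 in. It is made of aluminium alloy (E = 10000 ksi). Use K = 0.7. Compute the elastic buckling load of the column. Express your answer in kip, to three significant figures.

I = a⁴/12 = 3.01⁴/12 = 6.840 in⁴
Effective length L_e = K·L = 0.7 × 199 = 139.3 in
P_cr = π²EI / L_e² = π² × 10000×10³ × 6.840 / 139.3² = 3.479×10^4 lb

P_cr ≈ 34.8 kip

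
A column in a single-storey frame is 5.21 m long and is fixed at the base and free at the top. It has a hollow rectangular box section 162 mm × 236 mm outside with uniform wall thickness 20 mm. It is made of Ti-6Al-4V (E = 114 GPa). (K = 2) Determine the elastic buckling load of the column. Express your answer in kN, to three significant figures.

Inner dimensions: h_i = 236 − 2×20 = 196.0 mm, b_i = 162 − 2×20 = 122.0 mm
Weak-axis I_min = (h_o·b_o³ − h_i·b_i³)/12 with b_o = 162, b_i = 122.0 mm (shorter outer/inner sides).
I_min = (236×162³ − 196.0×122.0³)/12 = 5.395×10^7 mm⁴
I = 5.395×10^7 mm⁴ = 5.395×10^-5 m⁴
Effective length L_e = K·L = 2 × 5.21 = 10.42 m
P_cr = π²EI / L_e² = π² × 114×10⁹ × 5.395×10^-5 / 10.42² = 5.591×10^5 N

P_cr ≈ 559 kN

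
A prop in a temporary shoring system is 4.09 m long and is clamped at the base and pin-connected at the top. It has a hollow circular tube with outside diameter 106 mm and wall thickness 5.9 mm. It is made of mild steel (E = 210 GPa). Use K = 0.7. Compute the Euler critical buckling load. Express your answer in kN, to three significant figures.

P_cr ≈ 590 kN

Inner diameter d_i = 106 − 2×5.9 = 94.20 mm
I = π(d_o⁴ − d_i⁴)/64 = π(106⁴ − 94.20⁴)/64 = 2.332×10^6 mm⁴
I = 2.332×10^6 mm⁴ = 2.332×10^-6 m⁴
Effective length L_e = K·L = 0.7 × 4.09 = 2.863 m
P_cr = π²EI / L_e² = π² × 210×10⁹ × 2.332×10^-6 / 2.863² = 5.897×10^5 N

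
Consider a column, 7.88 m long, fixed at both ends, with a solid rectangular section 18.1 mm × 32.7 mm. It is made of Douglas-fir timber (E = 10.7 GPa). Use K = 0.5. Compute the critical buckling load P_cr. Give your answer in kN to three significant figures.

Buckling occurs about the weak axis: I_min = h·b³/12 with b = 18.1 mm (the shorter side).
I_min = 32.7×18.1³/12 = 1.616×10^4 mm⁴
I = 1.616×10^4 mm⁴ = 1.616×10^-8 m⁴
Effective length L_e = K·L = 0.5 × 7.88 = 3.940 m
P_cr = π²EI / L_e² = π² × 10.7×10⁹ × 1.616×10^-8 / 3.940² = 109.9 N

P_cr ≈ 0.110 kN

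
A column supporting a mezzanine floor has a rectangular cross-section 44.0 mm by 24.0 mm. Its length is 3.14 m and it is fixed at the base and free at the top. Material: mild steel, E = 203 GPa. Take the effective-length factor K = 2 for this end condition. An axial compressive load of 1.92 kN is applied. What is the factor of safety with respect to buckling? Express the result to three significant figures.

Buckling occurs about the weak axis: I_min = h·b³/12 with b = 24.0 mm (the shorter side).
I_min = 44.0×24.0³/12 = 5.069×10^4 mm⁴
I = 5.069×10^4 mm⁴ = 5.069×10^-8 m⁴
Effective length L_e = K·L = 2 × 3.14 = 6.280 m
P_cr = π²EI / L_e² = π² × 203×10⁹ × 5.069×10^-8 / 6.280² = 2.575×10^3 N
Factor of safety n = P_cr / P = 2.5750 / 1.92 = 1.34

n ≈ 1.34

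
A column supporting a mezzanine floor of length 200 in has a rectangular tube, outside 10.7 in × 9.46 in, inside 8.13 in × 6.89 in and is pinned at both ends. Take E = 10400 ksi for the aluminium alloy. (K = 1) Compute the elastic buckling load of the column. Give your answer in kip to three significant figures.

P_cr ≈ 1370 kip

Weak-axis I_min = (h_o·b_o³ − h_i·b_i³)/12 with b_o = 9.46, b_i = 6.890 in (shorter outer/inner sides).
I_min = (10.7×9.46³ − 8.130×6.890³)/12 = 533.3 in⁴
Effective length L_e = K·L = 1 × 200 = 200.0 in
P_cr = π²EI / L_e² = π² × 10400×10³ × 533.3 / 200.0² = 1.368×10^6 lb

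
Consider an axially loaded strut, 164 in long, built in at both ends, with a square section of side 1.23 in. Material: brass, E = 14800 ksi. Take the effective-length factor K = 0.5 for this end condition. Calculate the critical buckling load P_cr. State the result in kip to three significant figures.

P_cr ≈ 4.14 kip

I = a⁴/12 = 1.23⁴/12 = 0.1907 in⁴
Effective length L_e = K·L = 0.5 × 164 = 82.00 in
P_cr = π²EI / L_e² = π² × 14800×10³ × 0.1907 / 82.00² = 4.144×10^3 lb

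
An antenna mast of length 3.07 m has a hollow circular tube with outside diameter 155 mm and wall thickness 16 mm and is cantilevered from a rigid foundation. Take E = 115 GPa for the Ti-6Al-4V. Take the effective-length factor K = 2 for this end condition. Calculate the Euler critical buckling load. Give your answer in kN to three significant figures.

Inner diameter d_i = 155 − 2×16 = 123.0 mm
I = π(d_o⁴ − d_i⁴)/64 = π(155⁴ − 123.0⁴)/64 = 1.710×10^7 mm⁴
I = 1.710×10^7 mm⁴ = 1.710×10^-5 m⁴
Effective length L_e = K·L = 2 × 3.07 = 6.140 m
P_cr = π²EI / L_e² = π² × 115×10⁹ × 1.710×10^-5 / 6.140² = 5.148×10^5 N

P_cr ≈ 515 kN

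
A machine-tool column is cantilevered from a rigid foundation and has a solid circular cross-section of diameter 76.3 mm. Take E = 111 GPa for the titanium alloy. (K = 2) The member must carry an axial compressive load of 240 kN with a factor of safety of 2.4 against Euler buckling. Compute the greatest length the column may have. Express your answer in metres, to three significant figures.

I = πd⁴/64 = π×76.3⁴/64 = 1.664×10^6 mm⁴
I = 1.664×10^-6 m⁴
Required critical load P_cr = n·P = 2.4 × 240 = 576.0 kN = 5.760×10^5 N
From P_cr = π²EI/(K·L)²:  L = (1/K)·√(π²EI/P_cr) = (1/2)·√(π²×1.11×10^11×1.664×10^-6/5.760×10^5)
L = 0.889 m

L_max ≈ 0.889 m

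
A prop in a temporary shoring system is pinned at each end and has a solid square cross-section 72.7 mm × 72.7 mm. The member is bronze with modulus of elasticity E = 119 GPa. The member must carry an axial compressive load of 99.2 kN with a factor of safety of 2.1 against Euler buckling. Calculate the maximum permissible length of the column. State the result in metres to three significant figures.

L_max ≈ 3.62 m

I = a⁴/12 = 72.7⁴/12 = 2.328×10^6 mm⁴
I = 2.328×10^-6 m⁴
Required critical load P_cr = n·P = 2.1 × 99.2 = 208.3 kN = 2.083×10^5 N
From P_cr = π²EI/(K·L)²:  L = (1/K)·√(π²EI/P_cr) = (1/1)·√(π²×1.19×10^11×2.328×10^-6/2.083×10^5)
L = 3.62 m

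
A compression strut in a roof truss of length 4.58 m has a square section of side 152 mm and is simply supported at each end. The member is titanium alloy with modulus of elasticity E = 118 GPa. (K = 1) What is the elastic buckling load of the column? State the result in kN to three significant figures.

I = a⁴/12 = 152⁴/12 = 4.448×10^7 mm⁴
I = 4.448×10^7 mm⁴ = 4.448×10^-5 m⁴
Effective length L_e = K·L = 1 × 4.58 = 4.580 m
P_cr = π²EI / L_e² = π² × 118×10⁹ × 4.448×10^-5 / 4.580² = 2.470×10^6 N

P_cr ≈ 2470 kN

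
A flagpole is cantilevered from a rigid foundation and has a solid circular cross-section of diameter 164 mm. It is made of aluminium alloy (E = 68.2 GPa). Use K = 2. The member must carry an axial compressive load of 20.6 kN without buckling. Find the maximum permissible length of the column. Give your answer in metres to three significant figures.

I = πd⁴/64 = π×164⁴/64 = 3.551×10^7 mm⁴
I = 3.551×10^-5 m⁴
At the buckling limit P_cr = P = 2.060×10^4 N
From P_cr = π²EI/(K·L)²:  L = (1/K)·√(π²EI/P_cr) = (1/2)·√(π²×6.82×10^10×3.551×10^-5/2.060×10^4)
L = 17.0 m

L_max ≈ 17.0 m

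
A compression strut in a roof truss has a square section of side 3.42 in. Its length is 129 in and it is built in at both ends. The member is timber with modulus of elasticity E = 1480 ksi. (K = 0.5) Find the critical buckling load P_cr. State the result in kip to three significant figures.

P_cr ≈ 40.0 kip

I = a⁴/12 = 3.42⁴/12 = 11.40 in⁴
Effective length L_e = K·L = 0.5 × 129 = 64.50 in
P_cr = π²EI / L_e² = π² × 1480×10³ × 11.40 / 64.50² = 4.003×10^4 lb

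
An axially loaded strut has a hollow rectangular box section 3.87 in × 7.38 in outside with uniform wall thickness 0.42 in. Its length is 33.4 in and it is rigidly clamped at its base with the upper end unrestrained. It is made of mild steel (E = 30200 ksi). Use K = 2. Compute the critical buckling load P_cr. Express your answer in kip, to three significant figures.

Inner dimensions: h_i = 7.38 − 2×0.42 = 6.540 in, b_i = 3.87 − 2×0.42 = 3.030 in
Weak-axis I_min = (h_o·b_o³ − h_i·b_i³)/12 with b_o = 3.87, b_i = 3.030 in (shorter outer/inner sides).
I_min = (7.38×3.87³ − 6.540×3.030³)/12 = 20.48 in⁴
Effective length L_e = K·L = 2 × 33.4 = 66.80 in
P_cr = π²EI / L_e² = π² × 30200×10³ × 20.48 / 66.80² = 1.368×10^6 lb

P_cr ≈ 1370 kip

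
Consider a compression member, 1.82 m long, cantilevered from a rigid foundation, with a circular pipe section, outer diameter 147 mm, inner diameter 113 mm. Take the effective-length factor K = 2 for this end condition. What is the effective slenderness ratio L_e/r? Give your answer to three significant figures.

d_o = 147 mm, d_i = 113 mm
I = π(d_o⁴ − d_i⁴)/64 = π(147⁴ − 113.0⁴)/64 = 1.492×10^7 mm⁴
A = 6.943×10^3 mm²;  r_min = √(I/A) = √(1.492×10^7/6.943×10^3) = 46.35 mm
L_e = K·L = 2 × 1.82 m = 3.640 m = 3640.0 mm
λ = L_e / r_min = 3640.0 / 46.35 = 78.5

λ ≈ 78.5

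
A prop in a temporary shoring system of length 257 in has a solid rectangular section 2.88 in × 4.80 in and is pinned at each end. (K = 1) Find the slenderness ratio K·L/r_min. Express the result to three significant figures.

Buckling occurs about the weak axis: I_min = h·b³/12 with b = 2.88 in (the shorter side).
I_min = 4.80×2.88³/12 = 9.555 in⁴
A = 13.82 in²;  r_min = √(I/A) = √(9.555/13.82) = 0.8314 in
L_e = K·L = 1 × 257 = 257.0 in
λ = L_e / r_min = 257.00 / 0.8314 = 309

λ ≈ 309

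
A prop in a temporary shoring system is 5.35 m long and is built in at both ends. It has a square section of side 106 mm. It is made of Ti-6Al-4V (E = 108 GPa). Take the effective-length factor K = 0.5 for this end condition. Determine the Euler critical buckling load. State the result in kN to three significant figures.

P_cr ≈ 1570 kN

I = a⁴/12 = 106⁴/12 = 1.052×10^7 mm⁴
I = 1.052×10^7 mm⁴ = 1.052×10^-5 m⁴
Effective length L_e = K·L = 0.5 × 5.35 = 2.675 m
P_cr = π²EI / L_e² = π² × 108×10⁹ × 1.052×10^-5 / 2.675² = 1.567×10^6 N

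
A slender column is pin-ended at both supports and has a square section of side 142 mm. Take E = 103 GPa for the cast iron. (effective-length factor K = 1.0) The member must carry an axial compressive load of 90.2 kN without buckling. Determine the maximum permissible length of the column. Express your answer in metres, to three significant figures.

I = a⁴/12 = 142⁴/12 = 3.388×10^7 mm⁴
I = 3.388×10^-5 m⁴
At the buckling limit P_cr = P = 9.020×10^4 N
From P_cr = π²EI/(K·L)²:  L = (1/K)·√(π²EI/P_cr) = (1/1)·√(π²×1.03×10^11×3.388×10^-5/9.020×10^4)
L = 19.5 m

L_max ≈ 19.5 m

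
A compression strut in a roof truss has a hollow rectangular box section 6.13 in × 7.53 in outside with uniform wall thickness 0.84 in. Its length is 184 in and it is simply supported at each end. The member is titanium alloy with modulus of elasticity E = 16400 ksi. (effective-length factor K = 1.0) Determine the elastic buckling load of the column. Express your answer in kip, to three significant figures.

P_cr ≈ 486 kip

Inner dimensions: h_i = 7.53 − 2×0.84 = 5.850 in, b_i = 6.13 − 2×0.84 = 4.450 in
Weak-axis I_min = (h_o·b_o³ − h_i·b_i³)/12 with b_o = 6.13, b_i = 4.450 in (shorter outer/inner sides).
I_min = (7.53×6.13³ − 5.850×4.450³)/12 = 101.6 in⁴
Effective length L_e = K·L = 1 × 184 = 184.0 in
P_cr = π²EI / L_e² = π² × 16400×10³ × 101.6 / 184.0² = 4.857×10^5 lb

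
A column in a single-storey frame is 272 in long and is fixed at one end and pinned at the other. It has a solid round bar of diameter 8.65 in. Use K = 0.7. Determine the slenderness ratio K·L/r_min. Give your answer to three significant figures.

For a solid circle r = d/4 = 8.65/4 = 2.162 in
L_e = K·L = 0.7 × 272 = 190.4 in
λ = L_e / r_min = 190.40 / 2.162 = 88.0

λ ≈ 88.0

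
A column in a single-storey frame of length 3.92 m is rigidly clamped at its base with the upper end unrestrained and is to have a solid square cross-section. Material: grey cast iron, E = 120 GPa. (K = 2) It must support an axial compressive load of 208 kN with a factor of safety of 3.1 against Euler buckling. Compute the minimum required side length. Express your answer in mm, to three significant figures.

a ≈ 142 mm

Required P_cr = n·P = 3.1 × 208 = 644.8 kN
L_e = K·L = 2 × 3.92 = 7.840 m
Required I = P_cr·L_e²/(π²E) = 6.448×10^5 × 7.840² / (π² × 1.20×10^11) = 3.346×10^-5 m⁴
I_req = 3.346×10^7 mm⁴
Solid square: I = a⁴/12  ⇒  a = (12I)^(1/4) = (12×3.346×10^7)^(1/4) = 142 mm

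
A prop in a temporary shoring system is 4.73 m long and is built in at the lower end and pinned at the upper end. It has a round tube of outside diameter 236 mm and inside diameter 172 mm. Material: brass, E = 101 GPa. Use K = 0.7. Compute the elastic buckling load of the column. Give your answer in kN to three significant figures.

P_cr ≈ 9940 kN

d_o = 236 mm, d_i = 172 mm
I = π(d_o⁴ − d_i⁴)/64 = π(236⁴ − 172.0⁴)/64 = 1.093×10^8 mm⁴
I = 1.093×10^8 mm⁴ = 1.093×10^-4 m⁴
Effective length L_e = K·L = 0.7 × 4.73 = 3.311 m
P_cr = π²EI / L_e² = π² × 101×10⁹ × 1.093×10^-4 / 3.311² = 9.939×10^6 N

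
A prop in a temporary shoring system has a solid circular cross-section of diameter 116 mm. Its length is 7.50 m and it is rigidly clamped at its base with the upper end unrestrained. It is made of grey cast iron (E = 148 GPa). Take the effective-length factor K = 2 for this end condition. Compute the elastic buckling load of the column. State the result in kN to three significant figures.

P_cr ≈ 57.7 kN

I = πd⁴/64 = π×116⁴/64 = 8.888×10^6 mm⁴
I = 8.888×10^6 mm⁴ = 8.888×10^-6 m⁴
Effective length L_e = K·L = 2 × 7.50 = 15.00 m
P_cr = π²EI / L_e² = π² × 148×10⁹ × 8.888×10^-6 / 15.00² = 5.770×10^4 N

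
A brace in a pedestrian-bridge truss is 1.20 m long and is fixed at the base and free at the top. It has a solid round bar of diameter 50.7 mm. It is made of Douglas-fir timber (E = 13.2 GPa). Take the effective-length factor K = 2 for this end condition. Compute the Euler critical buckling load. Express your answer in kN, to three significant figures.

P_cr ≈ 7.34 kN

I = πd⁴/64 = π×50.7⁴/64 = 3.243×10^5 mm⁴
I = 3.243×10^5 mm⁴ = 3.243×10^-7 m⁴
Effective length L_e = K·L = 2 × 1.20 = 2.400 m
P_cr = π²EI / L_e² = π² × 13.2×10⁹ × 3.243×10^-7 / 2.400² = 7.336×10^3 N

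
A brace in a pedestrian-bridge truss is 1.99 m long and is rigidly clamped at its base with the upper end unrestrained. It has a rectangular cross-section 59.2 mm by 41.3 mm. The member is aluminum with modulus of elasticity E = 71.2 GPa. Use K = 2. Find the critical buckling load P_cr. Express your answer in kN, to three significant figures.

Buckling occurs about the weak axis: I_min = h·b³/12 with b = 41.3 mm (the shorter side).
I_min = 59.2×41.3³/12 = 3.475×10^5 mm⁴
I = 3.475×10^5 mm⁴ = 3.475×10^-7 m⁴
Effective length L_e = K·L = 2 × 1.99 = 3.980 m
P_cr = π²EI / L_e² = π² × 71.2×10⁹ × 3.475×10^-7 / 3.980² = 1.542×10^4 N

P_cr ≈ 15.4 kN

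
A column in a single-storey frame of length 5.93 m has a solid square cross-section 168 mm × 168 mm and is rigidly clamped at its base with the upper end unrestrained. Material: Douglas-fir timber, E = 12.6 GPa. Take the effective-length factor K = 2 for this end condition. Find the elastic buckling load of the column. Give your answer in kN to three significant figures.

I = a⁴/12 = 168⁴/12 = 6.638×10^7 mm⁴
I = 6.638×10^7 mm⁴ = 6.638×10^-5 m⁴
Effective length L_e = K·L = 2 × 5.93 = 11.86 m
P_cr = π²EI / L_e² = π² × 12.6×10⁹ × 6.638×10^-5 / 11.86² = 5.869×10^4 N

P_cr ≈ 58.7 kN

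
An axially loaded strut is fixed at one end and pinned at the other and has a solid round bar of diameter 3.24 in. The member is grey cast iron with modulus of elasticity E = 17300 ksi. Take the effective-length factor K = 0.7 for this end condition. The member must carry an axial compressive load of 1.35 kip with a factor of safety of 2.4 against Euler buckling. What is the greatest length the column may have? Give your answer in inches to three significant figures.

I = πd⁴/64 = π×3.24⁴/64 = 5.409 in⁴
Required critical load P_cr = n·P = 2.4 × 1.35 = 3.240 kip = 3.240×10^3 lb
From P_cr = π²EI/(K·L)²:  L = (1/K)·√(π²EI/P_cr) = (1/0.7)·√(π²×1.73×10^7×5.409/3.240×10^3)
L = 763 in

L_max ≈ 763 in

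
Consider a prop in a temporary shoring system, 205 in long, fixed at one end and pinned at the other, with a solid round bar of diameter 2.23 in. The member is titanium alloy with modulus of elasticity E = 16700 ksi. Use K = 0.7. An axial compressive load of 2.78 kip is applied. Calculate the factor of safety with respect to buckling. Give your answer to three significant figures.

I = πd⁴/64 = π×2.23⁴/64 = 1.214 in⁴
Effective length L_e = K·L = 0.7 × 205 = 143.5 in
P_cr = π²EI / L_e² = π² × 16700×10³ × 1.214 / 143.5² = 9.716×10^3 lb
Factor of safety n = P_cr / P = 9.7163 / 2.78 = 3.50

n ≈ 3.50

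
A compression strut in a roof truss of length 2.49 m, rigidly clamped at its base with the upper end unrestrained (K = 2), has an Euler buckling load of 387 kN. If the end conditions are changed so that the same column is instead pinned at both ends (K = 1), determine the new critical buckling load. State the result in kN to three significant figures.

P_cr ∝ 1/K², so P_cr,new = P_cr,old × (K_old/K_new)² = 387 × (2/1)²
= 387 × 4.000 = 1550 kN

P_cr ≈ 1550 kN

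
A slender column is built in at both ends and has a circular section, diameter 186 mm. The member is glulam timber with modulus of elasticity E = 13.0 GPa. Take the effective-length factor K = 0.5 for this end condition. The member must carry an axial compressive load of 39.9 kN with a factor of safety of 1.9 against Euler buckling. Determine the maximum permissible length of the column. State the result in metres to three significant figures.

L_max ≈ 19.9 m

I = πd⁴/64 = π×186⁴/64 = 5.875×10^7 mm⁴
I = 5.875×10^-5 m⁴
Required critical load P_cr = n·P = 1.9 × 39.9 = 75.81 kN = 7.581×10^4 N
From P_cr = π²EI/(K·L)²:  L = (1/K)·√(π²EI/P_cr) = (1/0.5)·√(π²×1.30×10^10×5.875×10^-5/7.581×10^4)
L = 19.9 m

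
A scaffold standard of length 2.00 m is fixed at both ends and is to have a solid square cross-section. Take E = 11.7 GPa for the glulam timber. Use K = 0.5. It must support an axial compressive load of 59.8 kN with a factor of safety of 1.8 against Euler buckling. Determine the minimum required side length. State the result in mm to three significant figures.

Required P_cr = n·P = 1.8 × 59.8 = 107.6 kN
L_e = K·L = 0.5 × 2.00 = 1.000 m
Required I = P_cr·L_e²/(π²E) = 1.076×10^5 × 1.000² / (π² × 1.17×10^10) = 9.322×10^-7 m⁴
I_req = 9.322×10^5 mm⁴
Solid square: I = a⁴/12  ⇒  a = (12I)^(1/4) = (12×9.322×10^5)^(1/4) = 57.8 mm

a ≈ 57.8 mm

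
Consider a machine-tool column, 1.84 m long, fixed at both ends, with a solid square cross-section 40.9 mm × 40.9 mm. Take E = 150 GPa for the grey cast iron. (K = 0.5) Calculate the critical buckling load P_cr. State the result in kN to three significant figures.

I = a⁴/12 = 40.9⁴/12 = 2.332×10^5 mm⁴
I = 2.332×10^5 mm⁴ = 2.332×10^-7 m⁴
Effective length L_e = K·L = 0.5 × 1.84 = 0.9200 m
P_cr = π²EI / L_e² = π² × 150×10⁹ × 2.332×10^-7 / 0.9200² = 4.079×10^5 N

P_cr ≈ 408 kN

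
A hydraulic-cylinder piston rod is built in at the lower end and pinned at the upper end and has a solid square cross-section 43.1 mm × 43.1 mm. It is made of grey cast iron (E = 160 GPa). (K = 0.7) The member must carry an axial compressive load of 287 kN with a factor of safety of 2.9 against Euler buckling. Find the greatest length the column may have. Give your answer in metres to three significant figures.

L_max ≈ 1.06 m

I = a⁴/12 = 43.1⁴/12 = 2.876×10^5 mm⁴
I = 2.876×10^-7 m⁴
Required critical load P_cr = n·P = 2.9 × 287 = 832.3 kN = 8.323×10^5 N
From P_cr = π²EI/(K·L)²:  L = (1/K)·√(π²EI/P_cr) = (1/0.7)·√(π²×1.60×10^11×2.876×10^-7/8.323×10^5)
L = 1.06 m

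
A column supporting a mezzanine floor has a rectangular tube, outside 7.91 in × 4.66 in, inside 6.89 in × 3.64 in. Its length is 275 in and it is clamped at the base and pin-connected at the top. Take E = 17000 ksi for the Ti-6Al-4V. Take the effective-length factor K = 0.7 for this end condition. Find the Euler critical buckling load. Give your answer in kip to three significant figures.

P_cr ≈ 177 kip

Weak-axis I_min = (h_o·b_o³ − h_i·b_i³)/12 with b_o = 4.66, b_i = 3.640 in (shorter outer/inner sides).
I_min = (7.91×4.66³ − 6.890×3.640³)/12 = 39.01 in⁴
Effective length L_e = K·L = 0.7 × 275 = 192.5 in
P_cr = π²EI / L_e² = π² × 17000×10³ × 39.01 / 192.5² = 1.766×10^5 lb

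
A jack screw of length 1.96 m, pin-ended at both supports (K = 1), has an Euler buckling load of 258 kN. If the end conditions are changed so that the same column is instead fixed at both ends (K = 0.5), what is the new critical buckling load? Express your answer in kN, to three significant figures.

P_cr ≈ 1030 kN

P_cr ∝ 1/K², so P_cr,new = P_cr,old × (K_old/K_new)² = 258 × (1/0.5)²
= 258 × 4.000 = 1030 kN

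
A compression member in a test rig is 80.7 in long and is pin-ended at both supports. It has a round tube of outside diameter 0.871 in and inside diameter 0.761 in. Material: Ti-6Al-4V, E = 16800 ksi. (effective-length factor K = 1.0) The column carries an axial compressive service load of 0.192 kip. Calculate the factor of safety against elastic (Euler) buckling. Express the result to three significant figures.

n ≈ 1.56

d_o = 0.871 in, d_i = 0.761 in
I = π(d_o⁴ − d_i⁴)/64 = π(0.871⁴ − 0.7610⁴)/64 = 1.179×10^-2 in⁴
Effective length L_e = K·L = 1 × 80.7 = 80.70 in
P_cr = π²EI / L_e² = π² × 16800×10³ × 1.179×10^-2 / 80.70² = 300.1 lb
Factor of safety n = P_cr / P = 0.30014 / 0.192 = 1.56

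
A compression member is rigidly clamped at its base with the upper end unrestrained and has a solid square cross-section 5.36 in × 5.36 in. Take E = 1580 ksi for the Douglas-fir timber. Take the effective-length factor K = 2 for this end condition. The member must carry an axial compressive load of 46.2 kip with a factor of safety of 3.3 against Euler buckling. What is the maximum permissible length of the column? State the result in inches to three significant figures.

L_max ≈ 41.9 in

I = a⁴/12 = 5.36⁴/12 = 68.78 in⁴
Required critical load P_cr = n·P = 3.3 × 46.2 = 152.5 kip = 1.525×10^5 lb
From P_cr = π²EI/(K·L)²:  L = (1/K)·√(π²EI/P_cr) = (1/2)·√(π²×1.58×10^6×68.78/1.525×10^5)
L = 41.9 in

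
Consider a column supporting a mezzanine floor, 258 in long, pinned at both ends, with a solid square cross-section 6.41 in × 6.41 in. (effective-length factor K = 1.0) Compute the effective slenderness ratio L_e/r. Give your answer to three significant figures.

λ ≈ 139

For a square r = a/√12 = 6.41/√12 = 1.850 in
L_e = K·L = 1 × 258 = 258.0 in
λ = L_e / r_min = 258.00 / 1.850 = 139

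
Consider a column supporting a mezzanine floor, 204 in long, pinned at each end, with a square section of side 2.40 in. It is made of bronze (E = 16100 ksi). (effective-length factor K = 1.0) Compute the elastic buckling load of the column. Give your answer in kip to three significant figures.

P_cr ≈ 10.6 kip

I = a⁴/12 = 2.40⁴/12 = 2.765 in⁴
Effective length L_e = K·L = 1 × 204 = 204.0 in
P_cr = π²EI / L_e² = π² × 16100×10³ × 2.765 / 204.0² = 1.056×10^4 lb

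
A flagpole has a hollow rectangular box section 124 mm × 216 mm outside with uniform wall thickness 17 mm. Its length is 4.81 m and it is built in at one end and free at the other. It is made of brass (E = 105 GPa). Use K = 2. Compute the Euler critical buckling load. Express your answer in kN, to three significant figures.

P_cr ≈ 260 kN

Inner dimensions: h_i = 216 − 2×17 = 182.0 mm, b_i = 124 − 2×17 = 90.00 mm
Weak-axis I_min = (h_o·b_o³ − h_i·b_i³)/12 with b_o = 124, b_i = 90.00 mm (shorter outer/inner sides).
I_min = (216×124³ − 182.0×90.00³)/12 = 2.326×10^7 mm⁴
I = 2.326×10^7 mm⁴ = 2.326×10^-5 m⁴
Effective length L_e = K·L = 2 × 4.81 = 9.620 m
P_cr = π²EI / L_e² = π² × 105×10⁹ × 2.326×10^-5 / 9.620² = 2.605×10^5 N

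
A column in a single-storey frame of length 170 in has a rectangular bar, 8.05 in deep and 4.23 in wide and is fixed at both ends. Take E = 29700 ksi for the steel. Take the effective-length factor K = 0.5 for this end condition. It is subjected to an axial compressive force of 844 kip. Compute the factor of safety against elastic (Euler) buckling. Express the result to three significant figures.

n ≈ 2.44

Buckling occurs about the weak axis: I_min = h·b³/12 with b = 4.23 in (the shorter side).
I_min = 8.05×4.23³/12 = 50.77 in⁴
Effective length L_e = K·L = 0.5 × 170 = 85.00 in
P_cr = π²EI / L_e² = π² × 29700×10³ × 50.77 / 85.00² = 2.060×10^6 lb
Factor of safety n = P_cr / P = 2059.9 / 844 = 2.44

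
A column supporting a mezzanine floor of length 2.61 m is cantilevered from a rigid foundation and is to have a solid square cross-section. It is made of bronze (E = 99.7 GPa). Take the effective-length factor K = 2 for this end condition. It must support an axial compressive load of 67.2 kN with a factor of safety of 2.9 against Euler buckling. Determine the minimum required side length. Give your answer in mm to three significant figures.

Required P_cr = n·P = 2.9 × 67.2 = 194.9 kN
L_e = K·L = 2 × 2.61 = 5.220 m
Required I = P_cr·L_e²/(π²E) = 1.949×10^5 × 5.220² / (π² × 9.97×10^10) = 5.397×10^-6 m⁴
I_req = 5.397×10^6 mm⁴
Solid square: I = a⁴/12  ⇒  a = (12I)^(1/4) = (12×5.397×10^6)^(1/4) = 89.7 mm

a ≈ 89.7 mm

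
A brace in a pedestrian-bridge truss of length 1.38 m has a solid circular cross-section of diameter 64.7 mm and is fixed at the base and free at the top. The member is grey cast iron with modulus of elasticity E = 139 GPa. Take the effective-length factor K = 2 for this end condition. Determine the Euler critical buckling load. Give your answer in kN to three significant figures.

I = πd⁴/64 = π×64.7⁴/64 = 8.602×10^5 mm⁴
I = 8.602×10^5 mm⁴ = 8.602×10^-7 m⁴
Effective length L_e = K·L = 2 × 1.38 = 2.760 m
P_cr = π²EI / L_e² = π² × 139×10⁹ × 8.602×10^-7 / 2.760² = 1.549×10^5 N

P_cr ≈ 155 kN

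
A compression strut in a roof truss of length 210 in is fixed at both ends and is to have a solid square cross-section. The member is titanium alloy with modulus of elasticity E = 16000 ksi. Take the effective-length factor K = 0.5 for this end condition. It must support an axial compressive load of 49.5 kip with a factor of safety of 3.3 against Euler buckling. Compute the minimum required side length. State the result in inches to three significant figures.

a ≈ 3.42 in

Required P_cr = n·P = 3.3 × 49.5 = 163.4 kip
L_e = K·L = 0.5 × 210 = 105.0 in
Required I = P_cr·L_e²/(π²E) = 1.633×10^5 × 105.0² / (π² × 1.60×10^7) = 11.40 in⁴
Solid square: I = a⁴/12  ⇒  a = (12I)^(1/4) = (12×11.40)^(1/4) = 3.42 in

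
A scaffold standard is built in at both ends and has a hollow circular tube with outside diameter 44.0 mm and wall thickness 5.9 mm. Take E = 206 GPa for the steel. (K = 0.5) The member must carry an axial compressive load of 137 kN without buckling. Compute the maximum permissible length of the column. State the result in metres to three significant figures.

Inner diameter d_i = 44.0 − 2×5.9 = 32.20 mm
I = π(d_o⁴ − d_i⁴)/64 = π(44.0⁴ − 32.20⁴)/64 = 1.312×10^5 mm⁴
I = 1.312×10^-7 m⁴
At the buckling limit P_cr = P = 1.370×10^5 N
From P_cr = π²EI/(K·L)²:  L = (1/K)·√(π²EI/P_cr) = (1/0.5)·√(π²×2.06×10^11×1.312×10^-7/1.370×10^5)
L = 2.79 m

L_max ≈ 2.79 m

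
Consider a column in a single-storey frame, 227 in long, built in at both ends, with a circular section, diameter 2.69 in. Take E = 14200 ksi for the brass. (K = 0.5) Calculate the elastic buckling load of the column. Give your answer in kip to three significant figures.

I = πd⁴/64 = π×2.69⁴/64 = 2.570 in⁴
Effective length L_e = K·L = 0.5 × 227 = 113.5 in
P_cr = π²EI / L_e² = π² × 14200×10³ × 2.570 / 113.5² = 2.796×10^4 lb

P_cr ≈ 28.0 kip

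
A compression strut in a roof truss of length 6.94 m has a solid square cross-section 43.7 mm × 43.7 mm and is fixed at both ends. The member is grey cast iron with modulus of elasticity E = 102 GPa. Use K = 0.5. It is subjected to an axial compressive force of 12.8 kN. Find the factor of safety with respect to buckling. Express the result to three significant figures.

n ≈ 1.99

I = a⁴/12 = 43.7⁴/12 = 3.039×10^5 mm⁴
I = 3.039×10^5 mm⁴ = 3.039×10^-7 m⁴
Effective length L_e = K·L = 0.5 × 6.94 = 3.470 m
P_cr = π²EI / L_e² = π² × 102×10⁹ × 3.039×10^-7 / 3.470² = 2.541×10^4 N
Factor of safety n = P_cr / P = 25.409 / 12.8 = 1.99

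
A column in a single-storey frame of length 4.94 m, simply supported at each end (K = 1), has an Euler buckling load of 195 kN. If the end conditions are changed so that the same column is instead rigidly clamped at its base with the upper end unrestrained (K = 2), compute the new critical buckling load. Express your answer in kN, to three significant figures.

P_cr ≈ 48.8 kN

P_cr ∝ 1/K², so P_cr,new = P_cr,old × (K_old/K_new)² = 195 × (1/2)²
= 195 × 0.2500 = 48.8 kN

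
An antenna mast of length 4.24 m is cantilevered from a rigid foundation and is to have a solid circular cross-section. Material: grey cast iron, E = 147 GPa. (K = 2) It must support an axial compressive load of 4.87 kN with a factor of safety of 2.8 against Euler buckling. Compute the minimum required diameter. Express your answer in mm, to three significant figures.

d ≈ 60.9 mm

Required P_cr = n·P = 2.8 × 4.87 = 13.64 kN
L_e = K·L = 2 × 4.24 = 8.480 m
Required I = P_cr·L_e²/(π²E) = 1.364×10^4 × 8.480² / (π² × 1.47×10^11) = 6.759×10^-7 m⁴
I_req = 6.759×10^5 mm⁴
Solid circle: I = πd⁴/64  ⇒  d = (64I/π)^(1/4) = (64×6.759×10^5/π)^(1/4) = 60.9 mm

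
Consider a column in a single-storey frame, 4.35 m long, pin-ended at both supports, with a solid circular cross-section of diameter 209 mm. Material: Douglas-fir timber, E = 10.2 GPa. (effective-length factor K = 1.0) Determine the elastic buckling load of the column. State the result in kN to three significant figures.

I = πd⁴/64 = π×209⁴/64 = 9.366×10^7 mm⁴
I = 9.366×10^7 mm⁴ = 9.366×10^-5 m⁴
Effective length L_e = K·L = 1 × 4.35 = 4.350 m
P_cr = π²EI / L_e² = π² × 10.2×10⁹ × 9.366×10^-5 / 4.350² = 4.983×10^5 N

P_cr ≈ 498 kN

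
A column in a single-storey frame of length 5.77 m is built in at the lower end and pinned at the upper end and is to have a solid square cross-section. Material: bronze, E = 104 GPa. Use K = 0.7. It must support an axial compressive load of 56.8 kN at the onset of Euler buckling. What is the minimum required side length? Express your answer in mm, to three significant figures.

a ≈ 57.4 mm

L_e = K·L = 0.7 × 5.77 = 4.039 m
Required I = P_cr·L_e²/(π²E) = 5.680×10^4 × 4.039² / (π² × 1.04×10^11) = 9.027×10^-7 m⁴
I_req = 9.027×10^5 mm⁴
Solid square: I = a⁴/12  ⇒  a = (12I)^(1/4) = (12×9.027×10^5)^(1/4) = 57.4 mm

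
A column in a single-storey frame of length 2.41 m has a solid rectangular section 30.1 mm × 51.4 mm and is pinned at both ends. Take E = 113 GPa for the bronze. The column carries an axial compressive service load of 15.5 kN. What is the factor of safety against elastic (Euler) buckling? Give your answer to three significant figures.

n ≈ 1.45

Buckling occurs about the weak axis: I_min = h·b³/12 with b = 30.1 mm (the shorter side).
I_min = 51.4×30.1³/12 = 1.168×10^5 mm⁴
I = 1.168×10^5 mm⁴ = 1.168×10^-7 m⁴
Effective length L_e = K·L = 1 × 2.41 = 2.410 m
P_cr = π²EI / L_e² = π² × 113×10⁹ × 1.168×10^-7 / 2.410² = 2.243×10^4 N
Factor of safety n = P_cr / P = 22.430 / 15.5 = 1.45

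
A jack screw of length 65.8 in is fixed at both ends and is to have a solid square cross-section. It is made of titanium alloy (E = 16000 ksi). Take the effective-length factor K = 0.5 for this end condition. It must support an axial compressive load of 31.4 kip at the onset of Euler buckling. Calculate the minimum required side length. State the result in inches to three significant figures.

a ≈ 1.27 in

L_e = K·L = 0.5 × 65.8 = 32.90 in
Required I = P_cr·L_e²/(π²E) = 3.140×10^4 × 32.90² / (π² × 1.60×10^7) = 0.2152 in⁴
Solid square: I = a⁴/12  ⇒  a = (12I)^(1/4) = (12×0.2152)^(1/4) = 1.27 in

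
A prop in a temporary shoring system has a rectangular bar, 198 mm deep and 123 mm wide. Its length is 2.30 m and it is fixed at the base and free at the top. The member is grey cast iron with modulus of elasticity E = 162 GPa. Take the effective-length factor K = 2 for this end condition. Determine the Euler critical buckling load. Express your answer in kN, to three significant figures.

P_cr ≈ 2320 kN

Buckling occurs about the weak axis: I_min = h·b³/12 with b = 123 mm (the shorter side).
I_min = 198×123³/12 = 3.070×10^7 mm⁴
I = 3.070×10^7 mm⁴ = 3.070×10^-5 m⁴
Effective length L_e = K·L = 2 × 2.30 = 4.600 m
P_cr = π²EI / L_e² = π² × 162×10⁹ × 3.070×10^-5 / 4.600² = 2.320×10^6 N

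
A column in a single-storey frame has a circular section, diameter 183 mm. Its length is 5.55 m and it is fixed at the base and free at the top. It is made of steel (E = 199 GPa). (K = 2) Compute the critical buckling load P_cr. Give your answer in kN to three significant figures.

I = πd⁴/64 = π×183⁴/64 = 5.505×10^7 mm⁴
I = 5.505×10^7 mm⁴ = 5.505×10^-5 m⁴
Effective length L_e = K·L = 2 × 5.55 = 11.10 m
P_cr = π²EI / L_e² = π² × 199×10⁹ × 5.505×10^-5 / 11.10² = 8.776×10^5 N

P_cr ≈ 878 kN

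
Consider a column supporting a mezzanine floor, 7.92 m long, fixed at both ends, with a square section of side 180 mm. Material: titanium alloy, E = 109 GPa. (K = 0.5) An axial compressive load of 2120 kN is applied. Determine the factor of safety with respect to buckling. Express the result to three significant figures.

n ≈ 2.83

I = a⁴/12 = 180⁴/12 = 8.748×10^7 mm⁴
I = 8.748×10^7 mm⁴ = 8.748×10^-5 m⁴
Effective length L_e = K·L = 0.5 × 7.92 = 3.960 m
P_cr = π²EI / L_e² = π² × 109×10⁹ × 8.748×10^-5 / 3.960² = 6.001×10^6 N
Factor of safety n = P_cr / P = 6001.3 / 2120 = 2.83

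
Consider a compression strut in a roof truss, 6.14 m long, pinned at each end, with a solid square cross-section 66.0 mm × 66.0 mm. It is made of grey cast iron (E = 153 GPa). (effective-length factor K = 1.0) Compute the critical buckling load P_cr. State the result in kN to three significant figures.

I = a⁴/12 = 66.0⁴/12 = 1.581×10^6 mm⁴
I = 1.581×10^6 mm⁴ = 1.581×10^-6 m⁴
Effective length L_e = K·L = 1 × 6.14 = 6.140 m
P_cr = π²EI / L_e² = π² × 153×10⁹ × 1.581×10^-6 / 6.140² = 6.334×10^4 N

P_cr ≈ 63.3 kN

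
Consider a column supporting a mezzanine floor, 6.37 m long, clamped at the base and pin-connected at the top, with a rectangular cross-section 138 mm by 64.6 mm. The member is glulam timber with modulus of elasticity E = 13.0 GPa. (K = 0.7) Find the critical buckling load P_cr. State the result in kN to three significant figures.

Buckling occurs about the weak axis: I_min = h·b³/12 with b = 64.6 mm (the shorter side).
I_min = 138×64.6³/12 = 3.100×10^6 mm⁴
I = 3.100×10^6 mm⁴ = 3.100×10^-6 m⁴
Effective length L_e = K·L = 0.7 × 6.37 = 4.459 m
P_cr = π²EI / L_e² = π² × 13.0×10⁹ × 3.100×10^-6 / 4.459² = 2.001×10^4 N

P_cr ≈ 20.0 kN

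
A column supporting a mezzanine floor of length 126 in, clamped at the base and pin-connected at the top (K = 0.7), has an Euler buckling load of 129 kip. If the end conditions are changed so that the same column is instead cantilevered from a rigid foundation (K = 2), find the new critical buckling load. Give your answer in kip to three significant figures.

P_cr ≈ 15.8 kip

P_cr ∝ 1/K², so P_cr,new = P_cr,old × (K_old/K_new)² = 129 × (0.7/2)²
= 129 × 0.1225 = 15.8 kip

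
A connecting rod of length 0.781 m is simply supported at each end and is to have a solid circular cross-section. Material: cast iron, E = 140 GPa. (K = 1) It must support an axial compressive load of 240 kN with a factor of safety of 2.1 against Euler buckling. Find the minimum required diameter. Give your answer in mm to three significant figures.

d ≈ 46.1 mm

Required P_cr = n·P = 2.1 × 240 = 504.0 kN
L_e = K·L = 1 × 0.781 = 0.7810 m
Required I = P_cr·L_e²/(π²E) = 5.040×10^5 × 0.7810² / (π² × 1.40×10^11) = 2.225×10^-7 m⁴
I_req = 2.225×10^5 mm⁴
Solid circle: I = πd⁴/64  ⇒  d = (64I/π)^(1/4) = (64×2.225×10^5/π)^(1/4) = 46.1 mm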